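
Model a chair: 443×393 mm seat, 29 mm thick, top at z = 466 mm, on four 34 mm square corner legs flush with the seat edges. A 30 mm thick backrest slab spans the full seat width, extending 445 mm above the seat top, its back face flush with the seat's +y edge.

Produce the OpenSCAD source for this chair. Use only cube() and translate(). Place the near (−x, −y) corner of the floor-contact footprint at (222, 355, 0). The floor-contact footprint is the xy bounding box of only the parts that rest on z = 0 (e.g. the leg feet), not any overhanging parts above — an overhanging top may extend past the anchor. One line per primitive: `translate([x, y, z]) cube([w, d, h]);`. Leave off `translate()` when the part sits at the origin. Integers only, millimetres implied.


translate([222, 355, 437]) cube([443, 393, 29]);
translate([222, 355, 0]) cube([34, 34, 437]);
translate([631, 355, 0]) cube([34, 34, 437]);
translate([222, 714, 0]) cube([34, 34, 437]);
translate([631, 714, 0]) cube([34, 34, 437]);
translate([222, 718, 466]) cube([443, 30, 445]);


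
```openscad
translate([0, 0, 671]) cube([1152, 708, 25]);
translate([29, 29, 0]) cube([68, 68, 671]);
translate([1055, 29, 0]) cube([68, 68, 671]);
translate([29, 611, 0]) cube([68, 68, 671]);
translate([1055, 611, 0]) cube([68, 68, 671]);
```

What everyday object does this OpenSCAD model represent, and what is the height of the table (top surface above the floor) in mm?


A table. The table height is 696 mm.

A 1152×708×25 slab sits at z = 671 on four 68 mm square posts — a table. The top surface is at 671 + 25 = 696 mm.


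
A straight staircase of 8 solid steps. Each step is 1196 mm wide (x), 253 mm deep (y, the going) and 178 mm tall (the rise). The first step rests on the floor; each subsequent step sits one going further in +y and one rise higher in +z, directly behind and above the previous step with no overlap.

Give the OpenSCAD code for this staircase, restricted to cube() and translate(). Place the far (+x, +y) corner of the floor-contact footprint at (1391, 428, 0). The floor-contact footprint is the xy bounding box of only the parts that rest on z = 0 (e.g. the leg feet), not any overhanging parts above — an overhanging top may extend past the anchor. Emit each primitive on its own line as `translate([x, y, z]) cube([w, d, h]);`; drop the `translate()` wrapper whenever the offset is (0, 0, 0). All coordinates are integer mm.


translate([195, 175, 0]) cube([1196, 253, 178]);
translate([195, 428, 178]) cube([1196, 253, 178]);
translate([195, 681, 356]) cube([1196, 253, 178]);
translate([195, 934, 534]) cube([1196, 253, 178]);
translate([195, 1187, 712]) cube([1196, 253, 178]);
translate([195, 1440, 890]) cube([1196, 253, 178]);
translate([195, 1693, 1068]) cube([1196, 253, 178]);
translate([195, 1946, 1246]) cube([1196, 253, 178]);


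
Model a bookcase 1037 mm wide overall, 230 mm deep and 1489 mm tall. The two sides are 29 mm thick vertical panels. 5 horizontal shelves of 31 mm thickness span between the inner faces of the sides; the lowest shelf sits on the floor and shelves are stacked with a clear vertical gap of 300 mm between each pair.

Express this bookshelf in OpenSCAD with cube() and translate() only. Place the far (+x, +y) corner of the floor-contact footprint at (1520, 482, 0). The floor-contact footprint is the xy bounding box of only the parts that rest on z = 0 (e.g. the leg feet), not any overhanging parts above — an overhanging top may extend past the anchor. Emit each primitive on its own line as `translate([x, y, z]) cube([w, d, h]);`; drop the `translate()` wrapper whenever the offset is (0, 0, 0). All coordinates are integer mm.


translate([483, 252, 0]) cube([29, 230, 1489]);
translate([1491, 252, 0]) cube([29, 230, 1489]);
translate([512, 252, 0]) cube([979, 230, 31]);
translate([512, 252, 331]) cube([979, 230, 31]);
translate([512, 252, 662]) cube([979, 230, 31]);
translate([512, 252, 993]) cube([979, 230, 31]);
translate([512, 252, 1324]) cube([979, 230, 31]);


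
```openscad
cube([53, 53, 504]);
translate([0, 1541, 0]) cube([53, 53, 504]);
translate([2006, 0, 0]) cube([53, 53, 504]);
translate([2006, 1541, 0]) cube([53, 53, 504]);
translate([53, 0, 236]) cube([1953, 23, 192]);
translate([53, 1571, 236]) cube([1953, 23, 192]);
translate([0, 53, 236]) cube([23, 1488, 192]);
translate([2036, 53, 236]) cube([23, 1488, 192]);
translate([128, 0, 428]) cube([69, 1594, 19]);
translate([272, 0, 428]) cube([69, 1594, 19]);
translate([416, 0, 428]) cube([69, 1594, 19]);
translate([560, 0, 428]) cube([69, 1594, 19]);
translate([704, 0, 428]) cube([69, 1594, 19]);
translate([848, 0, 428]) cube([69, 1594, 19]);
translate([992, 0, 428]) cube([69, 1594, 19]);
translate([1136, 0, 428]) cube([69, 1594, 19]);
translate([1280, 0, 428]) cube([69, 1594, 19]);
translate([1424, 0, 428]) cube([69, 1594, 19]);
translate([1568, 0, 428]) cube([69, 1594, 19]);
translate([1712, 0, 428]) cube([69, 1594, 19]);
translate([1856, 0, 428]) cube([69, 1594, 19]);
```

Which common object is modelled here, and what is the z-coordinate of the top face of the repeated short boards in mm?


A bed frame. The slat-top height is 447 mm.

Four posts, four rails, and a row of slats — a bed frame. Slats sit on the rails at z = 236 + 192 = 428; with slat thickness 19, the top is 447 mm.


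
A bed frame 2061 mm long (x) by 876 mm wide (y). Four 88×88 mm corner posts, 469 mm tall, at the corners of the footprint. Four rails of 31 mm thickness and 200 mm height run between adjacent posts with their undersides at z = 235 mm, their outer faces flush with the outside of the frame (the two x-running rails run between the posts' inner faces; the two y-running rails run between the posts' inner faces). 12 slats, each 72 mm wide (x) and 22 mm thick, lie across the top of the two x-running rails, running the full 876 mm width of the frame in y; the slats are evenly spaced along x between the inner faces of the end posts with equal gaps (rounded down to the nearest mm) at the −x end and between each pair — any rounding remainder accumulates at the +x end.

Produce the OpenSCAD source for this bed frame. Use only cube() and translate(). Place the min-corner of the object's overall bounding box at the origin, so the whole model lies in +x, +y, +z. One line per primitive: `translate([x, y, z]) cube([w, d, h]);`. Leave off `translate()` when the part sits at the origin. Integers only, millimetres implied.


// slat z = rail_z + rail_h = 235 + 200 = 435
// slat gap = ⌊(1885 − 12·72) / 13⌋ = 78
cube([88, 88, 469]);
translate([0, 788, 0]) cube([88, 88, 469]);
translate([1973, 0, 0]) cube([88, 88, 469]);
translate([1973, 788, 0]) cube([88, 88, 469]);
translate([88, 0, 235]) cube([1885, 31, 200]);
translate([88, 845, 235]) cube([1885, 31, 200]);
translate([0, 88, 235]) cube([31, 700, 200]);
translate([2030, 88, 235]) cube([31, 700, 200]);
translate([166, 0, 435]) cube([72, 876, 22]);
translate([316, 0, 435]) cube([72, 876, 22]);
translate([466, 0, 435]) cube([72, 876, 22]);
translate([616, 0, 435]) cube([72, 876, 22]);
translate([766, 0, 435]) cube([72, 876, 22]);
translate([916, 0, 435]) cube([72, 876, 22]);
translate([1066, 0, 435]) cube([72, 876, 22]);
translate([1216, 0, 435]) cube([72, 876, 22]);
translate([1366, 0, 435]) cube([72, 876, 22]);
translate([1516, 0, 435]) cube([72, 876, 22]);
translate([1666, 0, 435]) cube([72, 876, 22]);
translate([1816, 0, 435]) cube([72, 876, 22]);


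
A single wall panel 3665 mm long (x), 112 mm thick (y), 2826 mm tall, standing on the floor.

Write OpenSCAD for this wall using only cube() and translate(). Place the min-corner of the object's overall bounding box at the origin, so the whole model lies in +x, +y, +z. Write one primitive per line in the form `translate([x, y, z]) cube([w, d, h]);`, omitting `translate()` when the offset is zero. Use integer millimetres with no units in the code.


cube([3665, 112, 2826]);


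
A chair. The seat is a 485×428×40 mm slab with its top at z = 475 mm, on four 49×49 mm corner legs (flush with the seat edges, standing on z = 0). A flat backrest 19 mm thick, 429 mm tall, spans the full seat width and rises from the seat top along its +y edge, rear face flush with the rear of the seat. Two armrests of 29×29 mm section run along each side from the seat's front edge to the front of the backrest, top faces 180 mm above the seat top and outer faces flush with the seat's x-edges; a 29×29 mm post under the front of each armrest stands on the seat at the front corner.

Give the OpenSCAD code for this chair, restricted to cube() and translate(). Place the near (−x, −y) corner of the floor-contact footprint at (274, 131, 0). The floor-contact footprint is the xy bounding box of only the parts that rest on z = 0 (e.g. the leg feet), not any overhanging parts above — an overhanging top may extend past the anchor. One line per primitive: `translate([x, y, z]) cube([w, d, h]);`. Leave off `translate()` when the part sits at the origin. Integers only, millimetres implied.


// leg_h = 475 - 40 = 435
// arm post h = 180 - 29 = 151
translate([274, 131, 435]) cube([485, 428, 40]);
translate([274, 131, 0]) cube([49, 49, 435]);
translate([710, 131, 0]) cube([49, 49, 435]);
translate([274, 510, 0]) cube([49, 49, 435]);
translate([710, 510, 0]) cube([49, 49, 435]);
translate([274, 540, 475]) cube([485, 19, 429]);
translate([274, 131, 626]) cube([29, 409, 29]);
translate([730, 131, 626]) cube([29, 409, 29]);
translate([274, 131, 475]) cube([29, 29, 151]);
translate([730, 131, 475]) cube([29, 29, 151]);


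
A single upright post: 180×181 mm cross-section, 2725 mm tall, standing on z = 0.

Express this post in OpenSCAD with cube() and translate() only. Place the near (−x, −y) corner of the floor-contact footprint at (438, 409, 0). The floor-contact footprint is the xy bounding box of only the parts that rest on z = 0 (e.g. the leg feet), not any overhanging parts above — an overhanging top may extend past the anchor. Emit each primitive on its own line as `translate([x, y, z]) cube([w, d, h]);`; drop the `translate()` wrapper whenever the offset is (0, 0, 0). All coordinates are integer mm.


translate([438, 409, 0]) cube([180, 181, 2725]);


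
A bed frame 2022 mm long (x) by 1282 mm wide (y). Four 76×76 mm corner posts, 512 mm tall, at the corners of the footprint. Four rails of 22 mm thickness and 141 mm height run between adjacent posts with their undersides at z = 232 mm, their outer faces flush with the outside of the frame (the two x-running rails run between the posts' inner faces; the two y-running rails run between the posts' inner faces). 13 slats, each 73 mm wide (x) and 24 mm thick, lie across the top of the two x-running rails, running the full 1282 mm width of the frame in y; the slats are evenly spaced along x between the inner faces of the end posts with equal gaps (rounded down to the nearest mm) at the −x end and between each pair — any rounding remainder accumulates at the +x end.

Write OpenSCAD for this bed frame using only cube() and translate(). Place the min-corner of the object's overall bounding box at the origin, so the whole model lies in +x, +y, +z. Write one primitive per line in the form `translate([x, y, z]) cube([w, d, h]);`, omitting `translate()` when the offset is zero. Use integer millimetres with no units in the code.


// slat z = rail_z + rail_h = 232 + 141 = 373
// slat gap = ⌊(1870 − 13·73) / 14⌋ = 65
cube([76, 76, 512]);
translate([0, 1206, 0]) cube([76, 76, 512]);
translate([1946, 0, 0]) cube([76, 76, 512]);
translate([1946, 1206, 0]) cube([76, 76, 512]);
translate([76, 0, 232]) cube([1870, 22, 141]);
translate([76, 1260, 232]) cube([1870, 22, 141]);
translate([0, 76, 232]) cube([22, 1130, 141]);
translate([2000, 76, 232]) cube([22, 1130, 141]);
translate([141, 0, 373]) cube([73, 1282, 24]);
translate([279, 0, 373]) cube([73, 1282, 24]);
translate([417, 0, 373]) cube([73, 1282, 24]);
translate([555, 0, 373]) cube([73, 1282, 24]);
translate([693, 0, 373]) cube([73, 1282, 24]);
translate([831, 0, 373]) cube([73, 1282, 24]);
translate([969, 0, 373]) cube([73, 1282, 24]);
translate([1107, 0, 373]) cube([73, 1282, 24]);
translate([1245, 0, 373]) cube([73, 1282, 24]);
translate([1383, 0, 373]) cube([73, 1282, 24]);
translate([1521, 0, 373]) cube([73, 1282, 24]);
translate([1659, 0, 373]) cube([73, 1282, 24]);
translate([1797, 0, 373]) cube([73, 1282, 24]);


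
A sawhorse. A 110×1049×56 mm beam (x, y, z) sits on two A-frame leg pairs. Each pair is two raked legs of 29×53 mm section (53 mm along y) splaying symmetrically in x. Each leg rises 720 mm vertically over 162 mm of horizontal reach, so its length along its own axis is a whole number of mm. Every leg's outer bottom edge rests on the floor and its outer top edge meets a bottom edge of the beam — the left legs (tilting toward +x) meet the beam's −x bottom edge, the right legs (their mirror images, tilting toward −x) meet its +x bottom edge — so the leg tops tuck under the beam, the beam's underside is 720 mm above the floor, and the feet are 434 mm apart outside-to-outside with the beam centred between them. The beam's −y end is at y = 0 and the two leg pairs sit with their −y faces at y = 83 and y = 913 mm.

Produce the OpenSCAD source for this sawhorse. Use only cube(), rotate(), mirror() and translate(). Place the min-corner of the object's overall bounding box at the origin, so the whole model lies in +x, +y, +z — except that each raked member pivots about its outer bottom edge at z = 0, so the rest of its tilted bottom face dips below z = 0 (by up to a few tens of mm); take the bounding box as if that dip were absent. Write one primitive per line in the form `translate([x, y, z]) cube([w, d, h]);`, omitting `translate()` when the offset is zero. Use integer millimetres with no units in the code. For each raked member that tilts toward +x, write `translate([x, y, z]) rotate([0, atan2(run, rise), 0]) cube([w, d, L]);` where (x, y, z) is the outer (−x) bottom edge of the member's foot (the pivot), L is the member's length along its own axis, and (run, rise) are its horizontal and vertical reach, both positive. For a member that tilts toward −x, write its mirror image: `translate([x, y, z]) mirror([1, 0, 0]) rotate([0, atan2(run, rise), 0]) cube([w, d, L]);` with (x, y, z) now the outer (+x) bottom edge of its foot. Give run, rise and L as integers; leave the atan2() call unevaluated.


translate([162, 0, 720]) cube([110, 1049, 56]);
translate([0, 83, 0]) rotate([0, atan2(162, 720), 0]) cube([29, 53, 738]);
translate([434, 83, 0]) mirror([1, 0, 0]) rotate([0, atan2(162, 720), 0]) cube([29, 53, 738]);
translate([0, 913, 0]) rotate([0, atan2(162, 720), 0]) cube([29, 53, 738]);
translate([434, 913, 0]) mirror([1, 0, 0]) rotate([0, atan2(162, 720), 0]) cube([29, 53, 738]);


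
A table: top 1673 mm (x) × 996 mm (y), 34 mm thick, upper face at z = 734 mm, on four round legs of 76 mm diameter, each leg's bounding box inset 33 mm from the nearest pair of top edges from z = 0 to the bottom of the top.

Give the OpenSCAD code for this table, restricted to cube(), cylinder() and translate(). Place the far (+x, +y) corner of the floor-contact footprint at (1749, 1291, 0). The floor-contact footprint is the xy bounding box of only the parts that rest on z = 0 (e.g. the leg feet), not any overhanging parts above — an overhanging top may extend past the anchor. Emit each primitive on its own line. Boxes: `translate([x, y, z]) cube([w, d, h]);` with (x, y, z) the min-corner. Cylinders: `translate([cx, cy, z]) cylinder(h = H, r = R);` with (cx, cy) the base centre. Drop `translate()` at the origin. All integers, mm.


// leg_h = 734 - 34 = 700
translate([109, 328, 700]) cube([1673, 996, 34]);
translate([180, 399, 0]) cylinder(h = 700, r = 38);
translate([1711, 399, 0]) cylinder(h = 700, r = 38);
translate([180, 1253, 0]) cylinder(h = 700, r = 38);
translate([1711, 1253, 0]) cylinder(h = 700, r = 38);


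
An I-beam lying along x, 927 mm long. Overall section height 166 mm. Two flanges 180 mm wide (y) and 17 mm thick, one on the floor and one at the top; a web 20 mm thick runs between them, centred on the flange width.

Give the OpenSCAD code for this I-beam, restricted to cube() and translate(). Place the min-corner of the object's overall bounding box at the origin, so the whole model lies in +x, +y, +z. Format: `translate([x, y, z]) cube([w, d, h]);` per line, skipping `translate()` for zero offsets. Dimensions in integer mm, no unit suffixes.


cube([927, 180, 17]);
translate([0, 80, 17]) cube([927, 20, 132]);
translate([0, 0, 149]) cube([927, 180, 17]);


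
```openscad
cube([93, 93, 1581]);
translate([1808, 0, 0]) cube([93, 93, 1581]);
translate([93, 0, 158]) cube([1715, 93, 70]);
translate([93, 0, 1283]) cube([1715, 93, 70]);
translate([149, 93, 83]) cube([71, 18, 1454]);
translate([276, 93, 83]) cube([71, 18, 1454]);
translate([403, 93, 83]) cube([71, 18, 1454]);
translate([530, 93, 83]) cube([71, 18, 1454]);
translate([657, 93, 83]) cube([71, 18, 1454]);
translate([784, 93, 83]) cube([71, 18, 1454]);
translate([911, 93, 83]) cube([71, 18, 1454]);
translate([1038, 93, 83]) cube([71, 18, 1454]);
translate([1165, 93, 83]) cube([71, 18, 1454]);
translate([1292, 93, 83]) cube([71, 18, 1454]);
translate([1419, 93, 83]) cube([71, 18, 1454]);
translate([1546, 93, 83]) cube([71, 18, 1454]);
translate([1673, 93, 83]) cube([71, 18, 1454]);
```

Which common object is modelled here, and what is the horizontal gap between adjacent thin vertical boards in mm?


A fence section. The picket gap is 56 mm.

Two posts, two rails, 13 pickets — a fence section. Span 1715 mm holds 13 pickets of 71 mm with 14 equal gaps: ⌊(1715 − 13·71) / 14⌋ = 56 mm.


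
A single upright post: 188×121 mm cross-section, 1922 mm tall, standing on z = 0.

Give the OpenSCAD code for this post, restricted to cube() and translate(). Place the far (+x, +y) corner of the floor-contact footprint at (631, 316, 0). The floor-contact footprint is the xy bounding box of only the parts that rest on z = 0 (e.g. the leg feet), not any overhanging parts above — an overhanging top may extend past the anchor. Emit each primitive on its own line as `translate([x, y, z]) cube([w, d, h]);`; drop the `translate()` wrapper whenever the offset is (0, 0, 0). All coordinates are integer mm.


translate([443, 195, 0]) cube([188, 121, 1922]);


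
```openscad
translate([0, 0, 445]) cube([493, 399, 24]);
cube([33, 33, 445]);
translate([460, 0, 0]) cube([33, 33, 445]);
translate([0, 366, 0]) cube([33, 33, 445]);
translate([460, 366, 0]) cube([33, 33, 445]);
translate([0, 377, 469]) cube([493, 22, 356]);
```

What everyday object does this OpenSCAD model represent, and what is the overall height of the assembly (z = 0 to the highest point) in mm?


A chair. The overall height is 825 mm.

A slab on four corner posts with a tall panel at the back — a chair. The seat slab sits at z = 445 with thickness 24, and the 356 mm backrest starts at the seat top, so the overall height is 445 + 24 + 356 = 825 mm.


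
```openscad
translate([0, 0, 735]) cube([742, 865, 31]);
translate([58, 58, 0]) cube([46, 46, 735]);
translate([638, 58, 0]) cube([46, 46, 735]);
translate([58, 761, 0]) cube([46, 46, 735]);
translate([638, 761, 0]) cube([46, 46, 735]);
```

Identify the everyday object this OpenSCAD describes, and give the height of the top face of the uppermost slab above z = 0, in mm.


A table. The table height is 766 mm.

A 742×865×31 slab sits at z = 735 on four 46 mm square posts — a table. The top surface is at 735 + 31 = 766 mm.


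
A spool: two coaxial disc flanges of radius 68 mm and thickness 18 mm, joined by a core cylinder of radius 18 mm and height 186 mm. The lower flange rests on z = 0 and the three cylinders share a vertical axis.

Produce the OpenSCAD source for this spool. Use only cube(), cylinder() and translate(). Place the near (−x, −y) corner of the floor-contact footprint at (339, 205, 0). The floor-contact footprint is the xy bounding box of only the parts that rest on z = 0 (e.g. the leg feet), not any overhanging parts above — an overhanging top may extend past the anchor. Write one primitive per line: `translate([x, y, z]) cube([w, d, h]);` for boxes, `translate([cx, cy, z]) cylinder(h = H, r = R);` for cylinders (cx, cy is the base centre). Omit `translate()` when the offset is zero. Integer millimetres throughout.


translate([407, 273, 0]) cylinder(h = 18, r = 68);
translate([407, 273, 18]) cylinder(h = 186, r = 18);
translate([407, 273, 204]) cylinder(h = 18, r = 68);


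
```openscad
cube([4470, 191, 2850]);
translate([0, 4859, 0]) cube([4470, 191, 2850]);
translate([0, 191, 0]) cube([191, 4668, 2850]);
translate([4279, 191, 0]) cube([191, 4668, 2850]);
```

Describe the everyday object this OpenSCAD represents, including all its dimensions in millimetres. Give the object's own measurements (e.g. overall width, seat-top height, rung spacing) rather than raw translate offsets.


The wall frame of a small rectangular building: four walls, each 2850 mm tall and 191 mm thick, enclosing a footprint 4470 mm (x) by 5050 mm (y) outside-to-outside, with no floor or roof. The front and back walls (the −y and +y sides) span the full width; the two side walls fit between them.


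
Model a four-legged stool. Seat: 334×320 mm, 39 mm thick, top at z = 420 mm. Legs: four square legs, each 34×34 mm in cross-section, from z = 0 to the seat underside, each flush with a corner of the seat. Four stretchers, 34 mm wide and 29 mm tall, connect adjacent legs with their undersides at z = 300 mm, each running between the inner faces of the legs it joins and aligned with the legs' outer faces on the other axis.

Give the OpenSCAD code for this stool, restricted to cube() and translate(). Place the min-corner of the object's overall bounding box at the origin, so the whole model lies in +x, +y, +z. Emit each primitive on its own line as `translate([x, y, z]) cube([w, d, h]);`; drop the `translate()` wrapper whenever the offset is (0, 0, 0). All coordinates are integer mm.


translate([0, 0, 381]) cube([334, 320, 39]);
cube([34, 34, 381]);
translate([300, 0, 0]) cube([34, 34, 381]);
translate([0, 286, 0]) cube([34, 34, 381]);
translate([300, 286, 0]) cube([34, 34, 381]);
translate([34, 0, 300]) cube([266, 34, 29]);
translate([34, 286, 300]) cube([266, 34, 29]);
translate([0, 34, 300]) cube([34, 252, 29]);
translate([300, 34, 300]) cube([34, 252, 29]);


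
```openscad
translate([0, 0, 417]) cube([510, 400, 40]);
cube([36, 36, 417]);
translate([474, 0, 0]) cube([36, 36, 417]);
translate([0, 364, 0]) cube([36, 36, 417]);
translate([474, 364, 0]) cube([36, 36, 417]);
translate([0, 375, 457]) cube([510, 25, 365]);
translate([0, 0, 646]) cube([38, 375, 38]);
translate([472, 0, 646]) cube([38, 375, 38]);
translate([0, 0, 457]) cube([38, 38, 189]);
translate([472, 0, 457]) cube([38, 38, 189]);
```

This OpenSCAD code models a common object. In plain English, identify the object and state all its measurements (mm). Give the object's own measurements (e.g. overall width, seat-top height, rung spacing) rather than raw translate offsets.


A chair. The seat is a 510×400×40 mm slab with its top at z = 457 mm, on four 36×36 mm corner legs (flush with the seat edges, standing on z = 0). A flat backrest 25 mm thick, 365 mm tall, spans the full seat width and rises from the seat top along its +y edge, rear face flush with the rear of the seat. Two armrests of 38×38 mm section run along each side from the seat's front edge to the front of the backrest, top faces 227 mm above the seat top and outer faces flush with the seat's x-edges; a 38×38 mm post under the front of each armrest stands on the seat at the front corner.


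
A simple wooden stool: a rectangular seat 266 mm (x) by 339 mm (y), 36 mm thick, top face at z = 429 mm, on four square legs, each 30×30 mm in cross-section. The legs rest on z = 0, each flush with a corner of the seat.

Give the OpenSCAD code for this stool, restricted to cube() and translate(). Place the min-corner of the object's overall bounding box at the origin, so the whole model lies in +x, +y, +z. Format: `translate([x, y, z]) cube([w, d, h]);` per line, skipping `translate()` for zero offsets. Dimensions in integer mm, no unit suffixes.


translate([0, 0, 393]) cube([266, 339, 36]);
cube([30, 30, 393]);
translate([236, 0, 0]) cube([30, 30, 393]);
translate([0, 309, 0]) cube([30, 30, 393]);
translate([236, 309, 0]) cube([30, 30, 393]);


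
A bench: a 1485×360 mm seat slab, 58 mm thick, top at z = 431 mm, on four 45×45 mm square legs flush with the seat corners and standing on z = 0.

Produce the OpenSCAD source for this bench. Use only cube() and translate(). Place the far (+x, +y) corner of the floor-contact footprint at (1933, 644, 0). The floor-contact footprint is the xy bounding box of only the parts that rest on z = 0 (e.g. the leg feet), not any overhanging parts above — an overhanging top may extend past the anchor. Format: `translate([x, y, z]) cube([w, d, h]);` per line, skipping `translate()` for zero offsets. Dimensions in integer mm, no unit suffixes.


translate([448, 284, 373]) cube([1485, 360, 58]);
translate([448, 284, 0]) cube([45, 45, 373]);
translate([448, 599, 0]) cube([45, 45, 373]);
translate([1888, 284, 0]) cube([45, 45, 373]);
translate([1888, 599, 0]) cube([45, 45, 373]);


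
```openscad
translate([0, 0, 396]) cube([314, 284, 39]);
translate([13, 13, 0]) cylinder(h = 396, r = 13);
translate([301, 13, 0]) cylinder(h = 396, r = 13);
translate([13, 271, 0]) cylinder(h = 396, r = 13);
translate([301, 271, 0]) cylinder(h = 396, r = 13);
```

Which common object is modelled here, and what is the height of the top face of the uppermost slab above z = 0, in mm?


A stool. The seat height is 435 mm.

A 314×284×39 slab at z = 396 on four corner cylinders — a stool. The seat top is 396 + 39 = 435 mm.


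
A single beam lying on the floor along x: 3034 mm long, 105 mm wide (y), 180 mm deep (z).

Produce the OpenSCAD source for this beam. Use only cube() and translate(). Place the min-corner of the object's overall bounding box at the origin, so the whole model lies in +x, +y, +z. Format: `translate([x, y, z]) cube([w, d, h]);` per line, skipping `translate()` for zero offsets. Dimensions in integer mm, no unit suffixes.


cube([3034, 105, 180]);


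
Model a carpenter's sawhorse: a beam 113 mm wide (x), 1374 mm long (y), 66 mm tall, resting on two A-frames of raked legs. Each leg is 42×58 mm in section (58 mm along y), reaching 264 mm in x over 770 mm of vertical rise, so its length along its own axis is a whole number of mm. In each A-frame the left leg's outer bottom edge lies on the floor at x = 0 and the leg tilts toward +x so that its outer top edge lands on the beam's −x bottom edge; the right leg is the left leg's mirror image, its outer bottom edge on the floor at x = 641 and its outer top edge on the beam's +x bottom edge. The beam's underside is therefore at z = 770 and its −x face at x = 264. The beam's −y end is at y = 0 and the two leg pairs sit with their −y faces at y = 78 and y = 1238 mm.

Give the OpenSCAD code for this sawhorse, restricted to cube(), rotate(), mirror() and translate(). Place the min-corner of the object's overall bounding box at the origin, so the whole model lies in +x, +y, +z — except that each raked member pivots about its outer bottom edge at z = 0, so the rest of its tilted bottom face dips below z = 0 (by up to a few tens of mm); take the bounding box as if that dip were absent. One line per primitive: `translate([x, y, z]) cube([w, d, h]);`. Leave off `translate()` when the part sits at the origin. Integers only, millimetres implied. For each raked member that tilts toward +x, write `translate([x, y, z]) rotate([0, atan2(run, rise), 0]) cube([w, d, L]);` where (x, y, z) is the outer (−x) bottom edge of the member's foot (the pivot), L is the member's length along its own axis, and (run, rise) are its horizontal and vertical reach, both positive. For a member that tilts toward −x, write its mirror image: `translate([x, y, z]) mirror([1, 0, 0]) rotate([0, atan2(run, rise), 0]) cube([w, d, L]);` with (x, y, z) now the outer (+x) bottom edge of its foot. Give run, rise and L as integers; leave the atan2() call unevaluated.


// leg length = √(264² + 770²) = 814
// right-leg outer foot x = 2·264 + 113 = 641
// beam min-corner = (264, 0, 770)
translate([264, 0, 770]) cube([113, 1374, 66]);
translate([0, 78, 0]) rotate([0, atan2(264, 770), 0]) cube([42, 58, 814]);
translate([641, 78, 0]) mirror([1, 0, 0]) rotate([0, atan2(264, 770), 0]) cube([42, 58, 814]);
translate([0, 1238, 0]) rotate([0, atan2(264, 770), 0]) cube([42, 58, 814]);
translate([641, 1238, 0]) mirror([1, 0, 0]) rotate([0, atan2(264, 770), 0]) cube([42, 58, 814]);


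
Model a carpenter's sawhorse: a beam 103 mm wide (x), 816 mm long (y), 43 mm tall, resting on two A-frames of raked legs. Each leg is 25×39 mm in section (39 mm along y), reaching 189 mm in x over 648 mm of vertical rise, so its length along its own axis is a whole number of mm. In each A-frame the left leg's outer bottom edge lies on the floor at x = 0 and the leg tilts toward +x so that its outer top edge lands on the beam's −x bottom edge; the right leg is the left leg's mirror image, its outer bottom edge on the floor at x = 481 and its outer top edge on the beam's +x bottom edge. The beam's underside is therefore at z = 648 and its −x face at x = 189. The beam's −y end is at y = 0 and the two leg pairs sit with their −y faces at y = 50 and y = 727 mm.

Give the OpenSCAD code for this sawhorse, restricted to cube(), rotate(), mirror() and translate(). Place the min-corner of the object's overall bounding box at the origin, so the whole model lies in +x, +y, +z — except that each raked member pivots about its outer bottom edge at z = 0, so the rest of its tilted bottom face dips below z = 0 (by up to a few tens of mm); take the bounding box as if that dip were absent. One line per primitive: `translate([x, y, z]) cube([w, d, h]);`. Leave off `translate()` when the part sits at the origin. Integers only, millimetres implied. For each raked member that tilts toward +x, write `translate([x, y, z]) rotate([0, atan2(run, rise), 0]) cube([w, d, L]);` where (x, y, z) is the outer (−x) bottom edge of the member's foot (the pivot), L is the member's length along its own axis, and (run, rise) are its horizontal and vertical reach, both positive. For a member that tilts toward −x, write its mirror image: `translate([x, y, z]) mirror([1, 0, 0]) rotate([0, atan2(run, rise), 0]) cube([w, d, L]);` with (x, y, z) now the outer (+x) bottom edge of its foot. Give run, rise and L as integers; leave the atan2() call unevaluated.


translate([189, 0, 648]) cube([103, 816, 43]);
translate([0, 50, 0]) rotate([0, atan2(189, 648), 0]) cube([25, 39, 675]);
translate([481, 50, 0]) mirror([1, 0, 0]) rotate([0, atan2(189, 648), 0]) cube([25, 39, 675]);
translate([0, 727, 0]) rotate([0, atan2(189, 648), 0]) cube([25, 39, 675]);
translate([481, 727, 0]) mirror([1, 0, 0]) rotate([0, atan2(189, 648), 0]) cube([25, 39, 675]);


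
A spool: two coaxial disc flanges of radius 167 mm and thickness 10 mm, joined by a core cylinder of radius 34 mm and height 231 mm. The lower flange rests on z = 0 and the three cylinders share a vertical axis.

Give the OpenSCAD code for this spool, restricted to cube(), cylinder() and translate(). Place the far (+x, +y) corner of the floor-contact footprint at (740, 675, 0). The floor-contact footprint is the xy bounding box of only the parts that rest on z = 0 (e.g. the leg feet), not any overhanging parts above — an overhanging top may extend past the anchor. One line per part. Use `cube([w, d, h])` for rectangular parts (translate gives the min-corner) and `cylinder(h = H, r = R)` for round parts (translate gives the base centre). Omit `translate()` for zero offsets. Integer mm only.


translate([573, 508, 0]) cylinder(h = 10, r = 167);
translate([573, 508, 10]) cylinder(h = 231, r = 34);
translate([573, 508, 241]) cylinder(h = 10, r = 167);


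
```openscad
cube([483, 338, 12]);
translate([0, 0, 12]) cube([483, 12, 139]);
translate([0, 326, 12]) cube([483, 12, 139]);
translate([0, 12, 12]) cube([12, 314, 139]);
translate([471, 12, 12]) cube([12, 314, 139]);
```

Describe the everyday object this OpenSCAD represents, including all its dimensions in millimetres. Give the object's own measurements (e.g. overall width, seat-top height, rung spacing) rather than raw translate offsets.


An open-topped rectangular box: outside dimensions 483×338×151 mm, with a uniform wall and base thickness of 12 mm. The base is a full 483×338 slab on the floor; four walls sit on top of the base. The front and back walls (the −y and +y sides) span the full width; the two side walls fit between them.


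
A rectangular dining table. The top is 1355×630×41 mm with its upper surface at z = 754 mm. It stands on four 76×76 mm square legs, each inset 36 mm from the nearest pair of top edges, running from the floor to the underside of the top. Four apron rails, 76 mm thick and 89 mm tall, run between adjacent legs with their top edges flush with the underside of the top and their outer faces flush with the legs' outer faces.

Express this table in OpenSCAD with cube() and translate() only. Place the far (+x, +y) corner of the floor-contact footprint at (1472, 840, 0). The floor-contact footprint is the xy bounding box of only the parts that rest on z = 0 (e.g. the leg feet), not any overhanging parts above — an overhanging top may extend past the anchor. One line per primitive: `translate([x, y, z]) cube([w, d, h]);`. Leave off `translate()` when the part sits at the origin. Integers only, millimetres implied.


// leg_h = 754 - 41 = 713
// apron z = 713 - 89 = 624
translate([153, 246, 713]) cube([1355, 630, 41]);
translate([189, 282, 0]) cube([76, 76, 713]);
translate([1396, 282, 0]) cube([76, 76, 713]);
translate([189, 764, 0]) cube([76, 76, 713]);
translate([1396, 764, 0]) cube([76, 76, 713]);
translate([265, 282, 624]) cube([1131, 76, 89]);
translate([265, 764, 624]) cube([1131, 76, 89]);
translate([189, 358, 624]) cube([76, 406, 89]);
translate([1396, 358, 624]) cube([76, 406, 89]);


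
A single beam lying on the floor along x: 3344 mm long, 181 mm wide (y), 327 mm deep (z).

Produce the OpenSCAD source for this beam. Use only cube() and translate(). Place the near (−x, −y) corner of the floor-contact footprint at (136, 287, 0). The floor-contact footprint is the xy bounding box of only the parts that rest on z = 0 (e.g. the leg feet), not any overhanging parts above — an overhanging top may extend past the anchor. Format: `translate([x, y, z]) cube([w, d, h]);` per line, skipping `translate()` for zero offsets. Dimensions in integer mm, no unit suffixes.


translate([136, 287, 0]) cube([3344, 181, 327]);


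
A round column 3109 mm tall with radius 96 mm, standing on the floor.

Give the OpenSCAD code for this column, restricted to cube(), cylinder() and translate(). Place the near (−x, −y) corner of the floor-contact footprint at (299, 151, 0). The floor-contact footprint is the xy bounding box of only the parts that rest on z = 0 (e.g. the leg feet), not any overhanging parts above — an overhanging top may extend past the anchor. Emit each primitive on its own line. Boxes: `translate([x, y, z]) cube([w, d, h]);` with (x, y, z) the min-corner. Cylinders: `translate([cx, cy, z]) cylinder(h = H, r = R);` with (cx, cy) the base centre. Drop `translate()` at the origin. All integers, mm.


translate([395, 247, 0]) cylinder(h = 3109, r = 96);


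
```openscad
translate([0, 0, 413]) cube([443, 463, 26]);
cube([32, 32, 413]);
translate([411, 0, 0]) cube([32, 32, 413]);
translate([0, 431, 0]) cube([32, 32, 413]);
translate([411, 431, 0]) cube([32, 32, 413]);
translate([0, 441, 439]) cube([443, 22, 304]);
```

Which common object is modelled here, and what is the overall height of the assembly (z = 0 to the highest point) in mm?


A chair. The overall height is 743 mm.

A slab on four corner posts with a tall panel at the back — a chair. The seat slab sits at z = 413 with thickness 26, and the 304 mm backrest starts at the seat top, so the overall height is 413 + 26 + 304 = 743 mm.


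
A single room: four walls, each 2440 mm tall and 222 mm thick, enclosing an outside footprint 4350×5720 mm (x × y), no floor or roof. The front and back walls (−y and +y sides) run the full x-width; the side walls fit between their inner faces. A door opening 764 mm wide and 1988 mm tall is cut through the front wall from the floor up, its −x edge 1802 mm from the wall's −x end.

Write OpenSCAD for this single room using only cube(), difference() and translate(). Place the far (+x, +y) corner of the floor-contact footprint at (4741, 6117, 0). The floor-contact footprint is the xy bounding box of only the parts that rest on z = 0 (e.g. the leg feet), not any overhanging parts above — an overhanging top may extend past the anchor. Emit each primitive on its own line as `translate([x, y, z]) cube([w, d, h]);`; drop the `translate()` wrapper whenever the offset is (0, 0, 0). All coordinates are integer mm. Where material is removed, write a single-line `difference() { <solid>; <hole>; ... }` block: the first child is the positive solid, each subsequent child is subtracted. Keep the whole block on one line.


difference() { translate([391, 397, 0]) cube([4350, 222, 2440]); translate([2193, 397, 0]) cube([764, 222, 1988]); }
translate([391, 5895, 0]) cube([4350, 222, 2440]);
translate([391, 619, 0]) cube([222, 5276, 2440]);
translate([4519, 619, 0]) cube([222, 5276, 2440]);


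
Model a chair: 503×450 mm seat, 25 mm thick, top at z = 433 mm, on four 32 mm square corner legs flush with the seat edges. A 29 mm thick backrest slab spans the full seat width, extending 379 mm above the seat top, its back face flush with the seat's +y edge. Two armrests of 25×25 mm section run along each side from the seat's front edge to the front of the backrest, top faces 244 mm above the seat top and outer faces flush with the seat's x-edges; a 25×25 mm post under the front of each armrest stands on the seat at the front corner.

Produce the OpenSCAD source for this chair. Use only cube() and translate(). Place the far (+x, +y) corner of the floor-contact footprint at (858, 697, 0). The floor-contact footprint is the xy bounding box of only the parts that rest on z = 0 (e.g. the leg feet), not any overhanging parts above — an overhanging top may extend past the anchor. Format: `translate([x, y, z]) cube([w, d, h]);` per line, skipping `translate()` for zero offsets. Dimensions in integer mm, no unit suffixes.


translate([355, 247, 408]) cube([503, 450, 25]);
translate([355, 247, 0]) cube([32, 32, 408]);
translate([826, 247, 0]) cube([32, 32, 408]);
translate([355, 665, 0]) cube([32, 32, 408]);
translate([826, 665, 0]) cube([32, 32, 408]);
translate([355, 668, 433]) cube([503, 29, 379]);
translate([355, 247, 652]) cube([25, 421, 25]);
translate([833, 247, 652]) cube([25, 421, 25]);
translate([355, 247, 433]) cube([25, 25, 219]);
translate([833, 247, 433]) cube([25, 25, 219]);


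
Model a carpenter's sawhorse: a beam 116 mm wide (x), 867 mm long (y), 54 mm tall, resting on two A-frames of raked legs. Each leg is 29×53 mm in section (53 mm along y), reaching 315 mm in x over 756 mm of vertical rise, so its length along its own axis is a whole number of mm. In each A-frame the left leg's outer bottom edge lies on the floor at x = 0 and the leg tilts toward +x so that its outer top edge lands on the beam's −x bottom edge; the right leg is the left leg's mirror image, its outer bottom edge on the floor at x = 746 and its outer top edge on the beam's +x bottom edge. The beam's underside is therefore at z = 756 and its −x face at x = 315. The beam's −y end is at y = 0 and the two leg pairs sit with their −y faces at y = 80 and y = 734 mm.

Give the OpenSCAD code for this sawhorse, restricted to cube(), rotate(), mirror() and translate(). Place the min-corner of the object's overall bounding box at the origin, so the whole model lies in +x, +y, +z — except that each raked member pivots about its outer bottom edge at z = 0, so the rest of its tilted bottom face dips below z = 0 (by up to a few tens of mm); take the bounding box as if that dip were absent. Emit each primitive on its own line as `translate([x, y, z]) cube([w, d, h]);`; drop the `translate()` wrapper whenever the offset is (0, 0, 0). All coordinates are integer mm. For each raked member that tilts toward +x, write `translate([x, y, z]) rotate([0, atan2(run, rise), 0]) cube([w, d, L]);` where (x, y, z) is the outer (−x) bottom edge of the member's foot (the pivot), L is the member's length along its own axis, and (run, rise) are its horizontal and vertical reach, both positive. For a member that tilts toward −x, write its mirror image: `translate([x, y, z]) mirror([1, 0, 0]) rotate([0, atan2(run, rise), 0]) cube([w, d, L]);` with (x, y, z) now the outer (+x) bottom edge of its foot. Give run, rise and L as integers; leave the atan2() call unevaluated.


translate([315, 0, 756]) cube([116, 867, 54]);
translate([0, 80, 0]) rotate([0, atan2(315, 756), 0]) cube([29, 53, 819]);
translate([746, 80, 0]) mirror([1, 0, 0]) rotate([0, atan2(315, 756), 0]) cube([29, 53, 819]);
translate([0, 734, 0]) rotate([0, atan2(315, 756), 0]) cube([29, 53, 819]);
translate([746, 734, 0]) mirror([1, 0, 0]) rotate([0, atan2(315, 756), 0]) cube([29, 53, 819]);
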